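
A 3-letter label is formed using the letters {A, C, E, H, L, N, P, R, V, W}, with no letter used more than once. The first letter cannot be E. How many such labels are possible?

The first letter has 10−1 = 9 choices (anything except E).
The remaining 2 letters are filled from the other 9 symbols without repetition: 9 × 8 = 72.
Total: 9 × 72 = 648.

648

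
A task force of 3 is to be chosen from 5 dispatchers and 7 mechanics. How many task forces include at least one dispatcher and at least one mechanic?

175

Total 3-person selections from all 12: C(12,3) = 220.
Subtract selections that omit an entire group: no dispatchers → C(7,3) = 35; no mechanics → C(5,3) = 10.
Both groups omitted at once is impossible, so 220 − 45 = 175.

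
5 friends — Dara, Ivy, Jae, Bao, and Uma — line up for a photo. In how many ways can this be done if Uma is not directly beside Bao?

There are 5! = 120 arrangements in all. If Uma and Bao are adjacent, merging them into one block gives 2·(4)! = 48 arrangements.
So 120 − 48 = 72 arrangements keep them apart.

72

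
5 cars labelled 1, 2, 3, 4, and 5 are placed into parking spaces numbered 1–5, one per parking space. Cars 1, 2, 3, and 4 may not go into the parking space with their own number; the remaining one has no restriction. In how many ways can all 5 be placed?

53

Let Aᵢ (for 1 ≤ i ≤ 4) be the placements that put car i in its forbidden parking space. Any j of these fix j positions, leaving (5−j)! ways to fill the rest, and there are C(4,j) ways to pick which j.
By inclusion–exclusion, the number of valid placements is Σ_{j=0}^{4} (−1)^j C(4,j)·(5−j)!.
Computing: 120 − 96 + 36 − 8 + 1 = 53.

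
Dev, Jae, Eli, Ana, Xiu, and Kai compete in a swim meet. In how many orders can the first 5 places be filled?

720

This is an ordered selection of 5 from 6: P(6,5).
That gives 6 × 5 × 4 × 3 × 2 = 720.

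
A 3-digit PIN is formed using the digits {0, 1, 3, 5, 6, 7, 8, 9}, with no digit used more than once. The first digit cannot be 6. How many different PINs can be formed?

The first digit has 8−1 = 7 choices (anything except 6).
The remaining 2 digits are filled from the other 7 symbols without repetition: 7 × 6 = 42.
Total: 7 × 42 = 294.

294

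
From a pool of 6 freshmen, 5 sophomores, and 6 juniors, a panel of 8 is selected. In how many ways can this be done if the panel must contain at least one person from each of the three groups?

23485

Unrestricted: C(17,8) = 24310 ways to pick any 8 of the 17.
Subtract selections that omit an entire group: no freshmen → C(11,8) = 165; no sophomores → C(12,8) = 495; no juniors → C(11,8) = 165.
Add back selections omitting two groups (i.e. drawn from a single group): C(6,8) + C(5,8) + C(6,8) = 0.
By inclusion–exclusion: 24310 − 825 + 0 = 23485.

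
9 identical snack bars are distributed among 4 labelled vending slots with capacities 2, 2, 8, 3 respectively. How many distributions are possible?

Ignoring the caps, the number of non-negative solutions to x_1+…+x_4 = 9 is C(12,3) = 220.
Subtract solutions that violate a single cap (substitute x_i' = x_i − (cap_i+1)): x_1 ≥ 3 gives C(9,3) = 84; x_2 ≥ 3 gives C(9,3) = 84; x_3 ≥ 9 gives C(3,3) = 1; x_4 ≥ 4 gives C(8,3) = 56. Together 225.
Add back pairs where two caps are both exceeded: 20 + 0 + 10 + 0 + 10 + 0 = 40.
By inclusion–exclusion the count is 220 − 225 + 40 = 35.

35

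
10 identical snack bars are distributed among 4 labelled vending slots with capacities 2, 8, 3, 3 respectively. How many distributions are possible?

44

Ignoring the caps, the number of non-negative solutions to x_1+…+x_4 = 10 is C(13,3) = 286.
Subtract solutions that violate a single cap (substitute x_i' = x_i − (cap_i+1)): x_1 ≥ 3 gives C(10,3) = 120; x_2 ≥ 9 gives C(4,3) = 4; x_3 ≥ 4 gives C(9,3) = 84; x_4 ≥ 4 gives C(9,3) = 84. Together 292.
Add back pairs where two caps are both exceeded: 0 + 20 + 20 + 0 + 0 + 10 = 50.
By inclusion–exclusion the count is 286 − 292 + 50 = 44.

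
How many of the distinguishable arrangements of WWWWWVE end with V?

With the last slot taken by V, it remains to arrange the other 6 letters (WWWWWE).
Those 6 letters have W appearing 5 times, giving (6)!/(5!) = 6.

6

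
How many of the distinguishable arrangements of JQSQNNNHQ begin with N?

With the first slot taken by N, it remains to arrange the other 8 letters (JQSQNNHQ).
Those 8 letters have N appearing twice and Q appearing 3 times, giving (8)!/(3!·2!) = 3360.

3360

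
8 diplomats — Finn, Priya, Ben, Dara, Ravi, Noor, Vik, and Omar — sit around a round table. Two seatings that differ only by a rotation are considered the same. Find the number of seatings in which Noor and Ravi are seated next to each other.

Treat {Noor, Ravi} as one unit (2 internal orders) and seat the resulting 7 units around the table: (6)! circular arrangements.
So 2 × (6)! = 2 × 720 = 1440.

1440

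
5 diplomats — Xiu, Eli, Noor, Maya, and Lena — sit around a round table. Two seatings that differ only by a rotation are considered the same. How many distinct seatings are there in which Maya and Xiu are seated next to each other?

Glue Maya and Xiu into a block (2 internal orders). Seating 4 units around a circle gives (3)! arrangements.
So 2 × (3)! = 2 × 6 = 12.

12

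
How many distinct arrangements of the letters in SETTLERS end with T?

1260

With the last slot taken by T, it remains to arrange the other 7 letters (SETLERS).
Those 7 letters have E appearing twice and S appearing twice, giving (7)!/(2!·2!) = 1260.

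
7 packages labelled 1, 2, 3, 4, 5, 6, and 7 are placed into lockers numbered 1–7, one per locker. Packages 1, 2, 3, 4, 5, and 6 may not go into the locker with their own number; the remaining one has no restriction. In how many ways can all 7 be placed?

Let Aᵢ (for 1 ≤ i ≤ 6) be the placements that put package i in its forbidden locker. Any j of these fix j positions, leaving (7−j)! ways to fill the rest, and there are C(6,j) ways to pick which j.
By inclusion–exclusion, the number of valid placements is Σ_{j=0}^{6} (−1)^j C(6,j)·(7−j)!.
Computing: 5040 − 4320 + 1800 − 480 + 90 − 12 + 1 = 2119.

2119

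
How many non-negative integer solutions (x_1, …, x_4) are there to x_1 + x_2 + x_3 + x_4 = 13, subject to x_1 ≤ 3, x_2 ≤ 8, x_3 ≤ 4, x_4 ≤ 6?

By stars and bars, unrestricted non-negative solutions to x_1+…+x_4 = 13 number C(13+3,3) = 560.
Subtract solutions that violate a single cap (substitute x_i' = x_i − (cap_i+1)): x_1 ≥ 4 gives C(12,3) = 220; x_2 ≥ 9 gives C(7,3) = 35; x_3 ≥ 5 gives C(11,3) = 165; x_4 ≥ 7 gives C(9,3) = 84. Together 504.
Add back pairs where two caps are both exceeded: 1 + 35 + 10 + 0 + 0 + 4 = 50.
By inclusion–exclusion the count is 560 − 504 + 50 = 106.

106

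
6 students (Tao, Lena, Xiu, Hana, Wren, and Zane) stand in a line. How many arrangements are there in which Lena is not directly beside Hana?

480

Of the 6! = 720 arrangements, those with Lena and Hana adjacent number 2 × 5! = 240 (treat the pair as a block with 2 internal orders).
Complementary counting: 720 − 240 = 480.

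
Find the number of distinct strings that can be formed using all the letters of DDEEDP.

60

Letter multiplicities in DDEEDP: D×3, E×2, P×1.
The number of distinct arrangements is 6!/(3!·2!) = 720/12 = 60.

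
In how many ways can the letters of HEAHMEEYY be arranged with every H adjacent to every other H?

Treat the 2 copies of H as a single block. The multiset to arrange is then {HH, A, E, E, E, M, Y, Y}, 8 items in all.
That gives (8)!/(3!·2!) = 3360 arrangements.

3360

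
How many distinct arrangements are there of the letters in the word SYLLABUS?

10080

The 8 letters of SYLLABUS have repeats: L appearing twice and S appearing twice.
So there are 8! / (2!·2!) = 10080 distinguishable arrangements.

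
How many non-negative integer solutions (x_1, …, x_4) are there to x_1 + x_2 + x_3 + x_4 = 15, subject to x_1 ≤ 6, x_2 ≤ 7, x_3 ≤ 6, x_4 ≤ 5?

176

Without the upper bounds there are C(18,3) = 816 ways to split 15 among 4 variables.
Subtract solutions that violate a single cap (substitute x_i' = x_i − (cap_i+1)): x_1 ≥ 7 gives C(11,3) = 165; x_2 ≥ 8 gives C(10,3) = 120; x_3 ≥ 7 gives C(11,3) = 165; x_4 ≥ 6 gives C(12,3) = 220. Together 670.
Add back pairs where two caps are both exceeded: 1 + 4 + 10 + 1 + 4 + 10 = 30.
By inclusion–exclusion the count is 816 − 670 + 30 = 176.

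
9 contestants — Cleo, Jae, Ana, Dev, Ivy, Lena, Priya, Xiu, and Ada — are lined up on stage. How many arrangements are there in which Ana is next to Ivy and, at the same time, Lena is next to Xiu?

20160

Treat {Ana,Ivy} as one block (2 orders) and {Lena,Xiu} as another (2 orders).
That leaves 7 units to arrange: 2 × 2 × 7! = 4 × 5040 = 20160.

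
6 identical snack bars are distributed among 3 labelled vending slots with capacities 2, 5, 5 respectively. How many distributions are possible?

16

Without the upper bounds there are C(8,2) = 28 ways to split 6 among 3 vending slots.
Subtract solutions that violate a single cap (substitute x_i' = x_i − (cap_i+1)): x_1 ≥ 3 gives C(5,2) = 10; x_2 ≥ 6 gives C(2,2) = 1; x_3 ≥ 6 gives C(2,2) = 1. Together 12.
No two caps can be exceeded simultaneously, so the pair terms are all 0.
By inclusion–exclusion the count is 28 − 12 + 0 = 16.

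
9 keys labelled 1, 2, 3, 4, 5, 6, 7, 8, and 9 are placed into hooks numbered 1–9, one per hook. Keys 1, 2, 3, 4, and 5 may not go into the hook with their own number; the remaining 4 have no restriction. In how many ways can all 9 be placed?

Let Aᵢ (for 1 ≤ i ≤ 5) be the placements that put key i in its forbidden hook. Any j of these fix j positions, leaving (9−j)! ways to fill the rest, and there are C(5,j) ways to pick which j.
By inclusion–exclusion, the number of valid placements is Σ_{j=0}^{5} (−1)^j C(5,j)·(9−j)!.
Computing: 362880 − 201600 + 50400 − 7200 + 600 − 24 = 205056.

205056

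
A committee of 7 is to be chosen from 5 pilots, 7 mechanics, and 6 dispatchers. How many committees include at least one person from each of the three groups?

28987

Unrestricted: C(18,7) = 31824 ways to pick any 7 of the 18.
Subtract selections that omit an entire group: no pilots → C(13,7) = 1716; no mechanics → C(11,7) = 330; no dispatchers → C(12,7) = 792.
Add back selections omitting two groups (i.e. drawn from a single group): C(5,7) + C(7,7) + C(6,7) = 1.
By inclusion–exclusion: 31824 − 2838 + 1 = 28987.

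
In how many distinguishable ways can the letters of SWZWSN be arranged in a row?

Letter multiplicities in SWZWSN: N×1, S×2, W×2, Z×1.
Dividing 6! = 720 by 2!·2! = 4 for the repeated letters gives 180.

180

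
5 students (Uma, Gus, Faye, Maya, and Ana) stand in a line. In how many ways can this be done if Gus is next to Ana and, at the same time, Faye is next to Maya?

24

Treat {Gus,Ana} as one block (2 orders) and {Faye,Maya} as another (2 orders).
That leaves 3 units to arrange: 2 × 2 × 3! = 4 × 6 = 24.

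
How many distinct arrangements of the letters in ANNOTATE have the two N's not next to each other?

Total arrangements of ANNOTATE: 8!/(2!·2!·2!) = 5040.
Arrangements with the N's together: treat NN as one letter, giving (7)!/(2!·2!) = 1260.
Subtracting, 5040 − 1260 = 3780 arrangements keep the N's apart.

3780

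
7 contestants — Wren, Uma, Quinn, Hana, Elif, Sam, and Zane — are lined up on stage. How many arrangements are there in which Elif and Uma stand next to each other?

1440

Treat {Elif, Uma} as a single unit. There are 6 units to order, and the pair itself can be ordered 2 ways.
That gives 2 × 6! = 2 × 720 = 1440.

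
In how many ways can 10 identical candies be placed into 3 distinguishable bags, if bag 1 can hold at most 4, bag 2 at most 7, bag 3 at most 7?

Without the upper bounds there are C(12,2) = 66 ways to split 10 among 3 bags.
Subtract solutions that violate a single cap (substitute x_i' = x_i − (cap_i+1)): x_1 ≥ 5 gives C(7,2) = 21; x_2 ≥ 8 gives C(4,2) = 6; x_3 ≥ 8 gives C(4,2) = 6. Together 33.
No two caps can be exceeded simultaneously, so the pair terms are all 0.
By inclusion–exclusion the count is 66 − 33 + 0 = 33.

33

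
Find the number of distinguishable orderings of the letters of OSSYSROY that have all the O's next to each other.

Treat the 2 copies of O as a single block. The multiset to arrange is then {OO, R, S, S, S, Y, Y}, 7 items in all.
That gives (7)!/(3!·2!) = 420 arrangements.

420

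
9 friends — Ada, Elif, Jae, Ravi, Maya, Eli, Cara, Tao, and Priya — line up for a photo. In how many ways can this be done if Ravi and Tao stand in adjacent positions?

80640

Place the 7 others and the Ravi-Tao pair as 8 objects in a line; the pair has 2 internal arrangements.
That gives 2 × 8! = 2 × 40320 = 80640.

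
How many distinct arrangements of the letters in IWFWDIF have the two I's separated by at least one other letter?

Total arrangements of IWFWDIF: 7!/(2!·2!·2!) = 630.
Arrangements with the I's together: treat II as one letter, giving (6)!/(2!·2!) = 180.
Hence 630 − 180 = 450.

450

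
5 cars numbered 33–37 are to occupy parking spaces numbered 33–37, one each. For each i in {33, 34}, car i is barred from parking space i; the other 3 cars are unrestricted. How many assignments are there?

Let Aᵢ (for i ∈ {33, 34}) be the placements that put car i in its forbidden parking space. Any j of these fix j positions, leaving (5−j)! ways to fill the rest, and there are C(2,j) ways to pick which j.
By inclusion–exclusion, the number of valid placements is Σ_{j=0}^{2} (−1)^j C(2,j)·(5−j)!.
Computing: 120 − 48 + 6 = 78.

78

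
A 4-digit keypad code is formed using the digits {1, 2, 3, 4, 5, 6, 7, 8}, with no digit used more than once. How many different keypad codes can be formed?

1680

This is a permutation of 4 out of 8: P(8,4) = 8!/4!.
That product is 8 × 7 × 6 × 5 = 1680.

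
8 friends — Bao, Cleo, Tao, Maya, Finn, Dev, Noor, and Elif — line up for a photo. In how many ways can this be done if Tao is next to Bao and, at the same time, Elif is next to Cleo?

Treat {Tao,Bao} as one block (2 orders) and {Elif,Cleo} as another (2 orders).
That leaves 6 units to arrange: 2 × 2 × 6! = 4 × 720 = 2880.

2880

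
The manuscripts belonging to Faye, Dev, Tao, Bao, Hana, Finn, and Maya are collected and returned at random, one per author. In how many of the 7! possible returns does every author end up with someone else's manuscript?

Let Aᵢ be the assignments in which author i gets their own manuscript. We want the size of the complement of A₁∪…∪A_7.
By inclusion–exclusion this is Σ_{j=0}^{7} (−1)^j C(7,j)·(7−j)!.
Computing: 5040 − 5040 + 2520 − 840 + 210 − 42 + 7 − 1 = 1854.

1854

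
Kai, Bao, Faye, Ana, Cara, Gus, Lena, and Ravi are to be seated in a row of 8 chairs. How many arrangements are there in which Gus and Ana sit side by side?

Glue Gus and Ana into one block (2 internal orders), leaving 7 units to arrange in a row.
So the count is 2·(7)! = 10080.

10080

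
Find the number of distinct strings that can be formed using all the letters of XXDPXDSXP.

3780

XXDPXDSXP has 9 letters with D appearing twice, P appearing twice, and X appearing 4 times.
The number of distinct arrangements is 9!/(4!·2!·2!) = 362880/96 = 3780.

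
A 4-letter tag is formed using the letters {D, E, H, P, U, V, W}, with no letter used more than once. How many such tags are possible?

840

Choose and order 4 of the 7 symbols: the first letter has 7 options, the next 6, then 5, 4.
7 × 6 × 5 × 4 = 840.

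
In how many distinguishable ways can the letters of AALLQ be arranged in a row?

30

The 5 letters of AALLQ have repeats: A appearing twice and L appearing twice.
So there are 5! / (2!·2!) = 30 distinguishable arrangements.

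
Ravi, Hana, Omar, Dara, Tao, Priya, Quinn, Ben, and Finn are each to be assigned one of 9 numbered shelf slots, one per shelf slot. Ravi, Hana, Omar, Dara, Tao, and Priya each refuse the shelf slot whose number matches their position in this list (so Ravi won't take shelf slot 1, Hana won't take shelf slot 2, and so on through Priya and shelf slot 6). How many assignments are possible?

Let Aᵢ (for 1 ≤ i ≤ 6) be the placements that put person i in their forbidden shelf slot. Any j of these fix j positions, leaving (9−j)! ways to fill the rest, and there are C(6,j) ways to pick which j.
By inclusion–exclusion, the number of valid placements is Σ_{j=0}^{6} (−1)^j C(6,j)·(9−j)!.
Computing: 362880 − 241920 + 75600 − 14400 + 1800 − 144 + 6 = 183822.

183822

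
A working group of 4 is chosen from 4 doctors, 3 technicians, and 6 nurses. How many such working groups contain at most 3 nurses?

Split by how many nurses are chosen (0 through 3).
Sum: C(6,0)·C(7,4) + C(6,1)·C(7,3) + C(6,2)·C(7,2) + C(6,3)·C(7,1) = 35 + 210 + 315 + 140 = 700.

700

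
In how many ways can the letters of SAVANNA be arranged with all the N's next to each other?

120

Treat the 2 copies of N as a single block. The multiset to arrange is then {NN, A, A, A, S, V}, 6 items in all.
That gives (6)!/(3!) = 120 arrangements.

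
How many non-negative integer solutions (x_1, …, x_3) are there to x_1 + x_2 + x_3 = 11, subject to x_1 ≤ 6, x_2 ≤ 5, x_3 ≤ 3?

10

Ignoring the caps, the number of non-negative solutions to x_1+…+x_3 = 11 is C(13,2) = 78.
Subtract solutions that violate a single cap (substitute x_i' = x_i − (cap_i+1)): x_1 ≥ 7 gives C(6,2) = 15; x_2 ≥ 6 gives C(7,2) = 21; x_3 ≥ 4 gives C(9,2) = 36. Together 72.
Add back pairs where two caps are both exceeded: 0 + 1 + 3 = 4.
By inclusion–exclusion the count is 78 − 72 + 4 = 10.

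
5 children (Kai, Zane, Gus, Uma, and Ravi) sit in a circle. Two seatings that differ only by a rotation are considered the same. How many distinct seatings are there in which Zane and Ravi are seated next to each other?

Treat {Zane, Ravi} as one unit (2 internal orders) and seat the resulting 4 units around the table: (3)! circular arrangements.
So 2 × (3)! = 2 × 6 = 12.

12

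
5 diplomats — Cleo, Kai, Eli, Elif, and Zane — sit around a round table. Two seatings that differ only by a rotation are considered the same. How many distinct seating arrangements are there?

Around a circle, 5 distinct people have 5!/5 = (4)! = 24 rotationally distinct seatings.

24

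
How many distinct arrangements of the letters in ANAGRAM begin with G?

Fix G in the first position and arrange the remaining 6 letters.
Those 6 letters have A appearing 3 times, giving (6)!/(3!) = 120.

120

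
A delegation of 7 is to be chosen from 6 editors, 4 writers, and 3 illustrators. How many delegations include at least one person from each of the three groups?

Total 7-person selections from all 13: C(13,7) = 1716.
Subtract selections that omit an entire group: no editors → C(7,7) = 1; no writers → C(9,7) = 36; no illustrators → C(10,7) = 120.
Add back selections omitting two groups (i.e. drawn from a single group): C(6,7) + C(4,7) + C(3,7) = 0.
By inclusion–exclusion: 1716 − 157 + 0 = 1559.

1559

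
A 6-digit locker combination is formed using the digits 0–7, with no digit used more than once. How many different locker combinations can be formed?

This is a permutation of 6 out of 8: P(8,6) = 8!/2!.
That product is 8 × 7 × 6 × 5 × 4 × 3 = 20160.

20160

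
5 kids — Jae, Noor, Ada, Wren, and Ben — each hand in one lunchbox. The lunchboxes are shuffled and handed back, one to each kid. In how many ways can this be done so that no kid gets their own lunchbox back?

44

Let Aᵢ be the assignments in which kid i gets their own lunchbox. We want the size of the complement of A₁∪…∪A_5.
By inclusion–exclusion this is Σ_{j=0}^{5} (−1)^j C(5,j)·(5−j)!.
Computing: 120 − 120 + 60 − 20 + 5 − 1 = 44.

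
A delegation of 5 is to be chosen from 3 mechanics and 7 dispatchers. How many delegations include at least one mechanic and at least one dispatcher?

Unrestricted: C(10,5) = 252 ways to pick any 5 of the 10.
Selections missing a whole group: no mechanics → C(7,5) = 21; no dispatchers → C(3,5) = 0.
Both groups omitted at once is impossible, so 252 − 21 = 231.

231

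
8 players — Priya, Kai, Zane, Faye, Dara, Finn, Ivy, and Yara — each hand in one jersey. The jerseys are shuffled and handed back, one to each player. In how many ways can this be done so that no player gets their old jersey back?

Let Aᵢ be the assignments in which player i gets their old jersey. We want the size of the complement of A₁∪…∪A_8.
By inclusion–exclusion this is Σ_{j=0}^{8} (−1)^j C(8,j)·(8−j)!.
Computing: 40320 − 40320 + 20160 − 6720 + 1680 − 336 + 56 − 8 + 1 = 14833.

14833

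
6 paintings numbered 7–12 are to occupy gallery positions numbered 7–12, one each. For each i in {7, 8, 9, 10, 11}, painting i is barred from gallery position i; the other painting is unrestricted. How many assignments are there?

Let Aᵢ (for 7 ≤ i ≤ 11) be the placements that put painting i in its forbidden gallery position. Any j of these fix j positions, leaving (6−j)! ways to fill the rest, and there are C(5,j) ways to pick which j.
By inclusion–exclusion, the number of valid placements is Σ_{j=0}^{5} (−1)^j C(5,j)·(6−j)!.
Computing: 720 − 600 + 240 − 60 + 10 − 1 = 309.

309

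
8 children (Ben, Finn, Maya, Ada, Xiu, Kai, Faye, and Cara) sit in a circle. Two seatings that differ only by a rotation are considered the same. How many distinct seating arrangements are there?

Around a circle, 8 distinct people have 8!/8 = (7)! = 5040 rotationally distinct seatings.

5040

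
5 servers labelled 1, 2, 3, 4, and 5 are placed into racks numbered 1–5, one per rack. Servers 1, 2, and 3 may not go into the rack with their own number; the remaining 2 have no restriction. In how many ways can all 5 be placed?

Let Aᵢ (for i ∈ {1, 2, 3}) be the placements that put server i in its forbidden rack. Any j of these fix j positions, leaving (5−j)! ways to fill the rest, and there are C(3,j) ways to pick which j.
By inclusion–exclusion, the number of valid placements is Σ_{j=0}^{3} (−1)^j C(3,j)·(5−j)!.
Computing: 120 − 72 + 18 − 2 = 64.

64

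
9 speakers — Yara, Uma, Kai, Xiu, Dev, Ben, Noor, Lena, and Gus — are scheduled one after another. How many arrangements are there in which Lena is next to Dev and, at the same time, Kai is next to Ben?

20160

Treat {Lena,Dev} as one block (2 orders) and {Kai,Ben} as another (2 orders).
That leaves 7 units to arrange: 2 × 2 × 7! = 4 × 5040 = 20160.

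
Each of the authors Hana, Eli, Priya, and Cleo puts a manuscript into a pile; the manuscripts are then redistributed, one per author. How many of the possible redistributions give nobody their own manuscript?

9

Let Aᵢ be the assignments in which author i gets their own manuscript. We want the size of the complement of A₁∪…∪A_4.
By inclusion–exclusion this is Σ_{j=0}^{4} (−1)^j C(4,j)·(4−j)!.
Computing: 24 − 24 + 12 − 4 + 1 = 9.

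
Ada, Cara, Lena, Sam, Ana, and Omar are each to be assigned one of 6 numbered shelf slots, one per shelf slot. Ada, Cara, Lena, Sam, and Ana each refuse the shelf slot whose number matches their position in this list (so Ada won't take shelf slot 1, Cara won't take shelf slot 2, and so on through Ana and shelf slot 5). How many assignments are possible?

309

Let Aᵢ (for 1 ≤ i ≤ 5) be the placements that put person i in their forbidden shelf slot. Any j of these fix j positions, leaving (6−j)! ways to fill the rest, and there are C(5,j) ways to pick which j.
By inclusion–exclusion, the number of valid placements is Σ_{j=0}^{5} (−1)^j C(5,j)·(6−j)!.
Computing: 720 − 600 + 240 − 60 + 10 − 1 = 309.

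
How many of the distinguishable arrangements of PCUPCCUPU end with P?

560

With the last slot taken by P, it remains to arrange the other 8 letters (CUPCCUPU).
Those 8 letters have C appearing 3 times, P appearing twice, and U appearing 3 times, giving (8)!/(3!·3!·2!) = 560.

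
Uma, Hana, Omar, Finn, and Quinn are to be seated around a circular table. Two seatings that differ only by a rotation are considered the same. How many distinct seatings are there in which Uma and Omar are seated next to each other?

12

Glue Uma and Omar into a block (2 internal orders). Seating 4 units around a circle gives (3)! arrangements.
So 2 × (3)! = 2 × 6 = 12.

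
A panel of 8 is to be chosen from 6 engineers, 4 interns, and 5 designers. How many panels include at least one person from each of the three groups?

With no constraint there are C(15,8) = 6435 possible selections.
Subtract selections that omit an entire group: no engineers → C(9,8) = 9; no interns → C(11,8) = 165; no designers → C(10,8) = 45.
Add back selections omitting two groups (i.e. drawn from a single group): C(6,8) + C(4,8) + C(5,8) = 0.
By inclusion–exclusion: 6435 − 219 + 0 = 6216.

6216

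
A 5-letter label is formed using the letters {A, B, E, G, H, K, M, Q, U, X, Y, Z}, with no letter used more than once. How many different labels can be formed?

95040

Choose and order 5 of the 12 symbols: the first letter has 12 options, the next 11, and so on down to 8.
12 × 11 × 10 × 9 × 8 = 95040.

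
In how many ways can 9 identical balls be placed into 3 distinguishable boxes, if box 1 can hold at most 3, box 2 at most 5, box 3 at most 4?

10

By stars and bars, unrestricted non-negative solutions to x_1+…+x_3 = 9 number C(9+2,2) = 55.
Subtract solutions that violate a single cap (substitute x_i' = x_i − (cap_i+1)): x_1 ≥ 4 gives C(7,2) = 21; x_2 ≥ 6 gives C(5,2) = 10; x_3 ≥ 5 gives C(6,2) = 15. Together 46.
Add back pairs where two caps are both exceeded: 0 + 1 + 0 = 1.
By inclusion–exclusion the count is 55 − 46 + 1 = 10.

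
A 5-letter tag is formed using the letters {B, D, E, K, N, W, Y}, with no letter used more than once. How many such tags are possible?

With no repetition, fill the 5 letters in order: 7 choices, then 6, down to 3.
That product is 7 × 6 × 5 × 4 × 3 = 2520.

2520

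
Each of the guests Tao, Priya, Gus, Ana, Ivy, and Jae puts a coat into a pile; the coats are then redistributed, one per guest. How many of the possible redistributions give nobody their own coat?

Let Aᵢ be the assignments in which guest i gets their own coat. We want the size of the complement of A₁∪…∪A_6.
By inclusion–exclusion this is Σ_{j=0}^{6} (−1)^j C(6,j)·(6−j)!.
Computing: 720 − 720 + 360 − 120 + 30 − 6 + 1 = 265.

265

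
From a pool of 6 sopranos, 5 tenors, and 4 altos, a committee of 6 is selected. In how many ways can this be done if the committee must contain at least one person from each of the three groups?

With no constraint there are C(15,6) = 5005 possible selections.
Subtract selections that omit an entire group: no sopranos → C(9,6) = 84; no tenors → C(10,6) = 210; no altos → C(11,6) = 462.
Add back selections omitting two groups (i.e. drawn from a single group): C(6,6) + C(5,6) + C(4,6) = 1.
By inclusion–exclusion: 5005 − 756 + 1 = 4250.

4250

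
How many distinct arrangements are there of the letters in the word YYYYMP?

30

YYYYMP has 6 letters with Y appearing 4 times.
Dividing 6! = 720 by 4! = 24 for the repeated letters gives 30.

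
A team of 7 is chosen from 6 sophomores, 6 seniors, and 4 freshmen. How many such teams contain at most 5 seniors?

11430

Split by how many seniors are chosen (0 through 5).
Sum: C(6,0)·C(10,7) + C(6,1)·C(10,6) + C(6,2)·C(10,5) + C(6,3)·C(10,4) + C(6,4)·C(10,3) + C(6,5)·C(10,2) = 120 + 1260 + 3780 + 4200 + 1800 + 270 = 11430.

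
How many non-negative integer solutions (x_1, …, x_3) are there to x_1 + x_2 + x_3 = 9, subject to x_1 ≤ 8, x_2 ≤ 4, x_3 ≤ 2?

Without the upper bounds there are C(11,2) = 55 ways to split 9 among 3 variables.
Subtract solutions that violate a single cap (substitute x_i' = x_i − (cap_i+1)): x_1 ≥ 9 gives C(2,2) = 1; x_2 ≥ 5 gives C(6,2) = 15; x_3 ≥ 3 gives C(8,2) = 28. Together 44.
Add back pairs where two caps are both exceeded: 0 + 0 + 3 = 3.
By inclusion–exclusion the count is 55 − 44 + 3 = 14.

14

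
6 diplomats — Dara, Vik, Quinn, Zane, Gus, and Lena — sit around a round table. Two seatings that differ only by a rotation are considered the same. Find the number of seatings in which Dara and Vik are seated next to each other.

48

Glue Dara and Vik into a block (2 internal orders). Seating 5 units around a circle gives (4)! arrangements.
So 2 × (4)! = 2 × 24 = 48.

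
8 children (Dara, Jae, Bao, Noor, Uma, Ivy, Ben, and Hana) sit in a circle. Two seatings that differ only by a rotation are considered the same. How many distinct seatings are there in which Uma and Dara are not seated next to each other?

3600

Without the restriction there are (7)! = 5040 seatings.
Seatings with Uma beside Dara: treat them as a block with 2 internal orders, giving 2 × (6)! = 1440.
Subtracting, 5040 − 1440 = 3600.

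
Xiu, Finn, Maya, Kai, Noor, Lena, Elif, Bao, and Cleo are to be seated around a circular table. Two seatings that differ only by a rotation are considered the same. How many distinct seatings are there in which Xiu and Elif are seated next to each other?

Treat {Xiu, Elif} as one unit (2 internal orders) and seat the resulting 8 units around the table: (7)! circular arrangements.
So 2 × (7)! = 2 × 5040 = 10080.

10080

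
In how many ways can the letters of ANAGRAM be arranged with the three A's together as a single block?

Treat the 3 copies of A as a single block. The multiset to arrange is then {AAA, G, M, N, R}, 5 items in all.
All 5 items are distinct, so there are (5)! = 120 arrangements.

120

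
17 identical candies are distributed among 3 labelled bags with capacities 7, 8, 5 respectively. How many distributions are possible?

10

By stars and bars, unrestricted non-negative solutions to x_1+…+x_3 = 17 number C(17+2,2) = 171.
Subtract solutions that violate a single cap (substitute x_i' = x_i − (cap_i+1)): x_1 ≥ 8 gives C(11,2) = 55; x_2 ≥ 9 gives C(10,2) = 45; x_3 ≥ 6 gives C(13,2) = 78. Together 178.
Add back pairs where two caps are both exceeded: 1 + 10 + 6 = 17.
By inclusion–exclusion the count is 171 − 178 + 17 = 10.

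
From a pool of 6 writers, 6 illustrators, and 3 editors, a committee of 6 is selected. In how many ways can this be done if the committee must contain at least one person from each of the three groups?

Unrestricted: C(15,6) = 5005 ways to pick any 6 of the 15.
Selections missing a whole group: no writers → C(9,6) = 84; no illustrators → C(9,6) = 84; no editors → C(12,6) = 924.
Add back selections omitting two groups (i.e. drawn from a single group): C(6,6) + C(6,6) + C(3,6) = 2.
By inclusion–exclusion: 5005 − 1092 + 2 = 3915.

3915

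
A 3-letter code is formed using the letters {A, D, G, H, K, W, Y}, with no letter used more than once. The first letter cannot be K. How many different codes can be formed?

180

The first letter has 7−1 = 6 choices (anything except K).
The remaining 2 letters are filled from the other 6 symbols without repetition: 6 × 5 = 30.
Total: 6 × 30 = 180.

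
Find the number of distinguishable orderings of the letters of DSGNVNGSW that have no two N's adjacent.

35280

Total arrangements of DSGNVNGSW: 9!/(2!·2!·2!) = 45360.
If the two N's are adjacent, glue them into one block, leaving 8 items to arrange: (8)!/(2!·2!) = 10080 ways.
Subtracting, 45360 − 10080 = 35280 arrangements keep the N's apart.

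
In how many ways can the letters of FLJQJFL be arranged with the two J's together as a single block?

180

Treat the 2 copies of J as a single block. The multiset to arrange is then {JJ, F, F, L, L, Q}, 6 items in all.
That gives (6)!/(2!·2!) = 180 arrangements.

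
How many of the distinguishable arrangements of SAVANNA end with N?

Fix N in the last position and arrange the remaining 6 letters.
Those 6 letters have A appearing 3 times, giving (6)!/(3!) = 120.

120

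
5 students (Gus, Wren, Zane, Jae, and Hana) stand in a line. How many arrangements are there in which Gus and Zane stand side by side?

Place the 3 others and the Gus-Zane pair as 4 objects in a line; the pair has 2 internal arrangements.
So the count is 2·(4)! = 48.

48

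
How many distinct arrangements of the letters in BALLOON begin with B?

Fix B in the first position and arrange the remaining 6 letters.
Those 6 letters have L appearing twice and O appearing twice, giving (6)!/(2!·2!) = 180.

180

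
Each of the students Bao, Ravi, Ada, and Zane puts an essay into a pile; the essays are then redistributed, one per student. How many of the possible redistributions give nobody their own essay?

9

Let Aᵢ be the assignments in which student i gets their own essay. We want the size of the complement of A₁∪…∪A_4.
By inclusion–exclusion this is Σ_{j=0}^{4} (−1)^j C(4,j)·(4−j)!.
Computing: 24 − 24 + 12 − 4 + 1 = 9.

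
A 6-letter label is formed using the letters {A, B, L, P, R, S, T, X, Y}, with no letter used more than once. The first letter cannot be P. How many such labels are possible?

The first letter has 9−1 = 8 choices (anything except P).
The remaining 5 letters are filled from the other 8 symbols without repetition: 8 × 7 × 6 × 5 × 4 = 6720.
Total: 8 × 6720 = 53760.

53760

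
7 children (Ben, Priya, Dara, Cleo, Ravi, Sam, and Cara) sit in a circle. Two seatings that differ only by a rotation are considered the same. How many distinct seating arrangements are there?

720

Fix one person's seat to break rotational symmetry; the remaining 6 people can be arranged in (6)! = 720 ways.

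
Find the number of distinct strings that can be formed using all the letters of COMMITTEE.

The 9 letters of COMMITTEE have repeats: E appearing twice, M appearing twice, and T appearing twice.
The number of distinct arrangements is 9!/(2!·2!·2!) = 362880/8 = 45360.

45360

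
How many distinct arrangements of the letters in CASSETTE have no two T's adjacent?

Total arrangements of CASSETTE: 8!/(2!·2!·2!) = 5040.
Arrangements with the T's together: treat TT as one letter, giving (7)!/(2!·2!) = 1260.
Subtracting, 5040 − 1260 = 3780 arrangements keep the T's apart.

3780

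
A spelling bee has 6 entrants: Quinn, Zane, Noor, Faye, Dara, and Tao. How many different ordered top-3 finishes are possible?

There are 6 choices for 1st place, 5 for 2nd, and 4 for 3rd.
That gives 6 × 5 × 4 = 120.

120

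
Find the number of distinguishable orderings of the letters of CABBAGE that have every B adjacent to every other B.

360

Treat the 2 copies of B as a single block. The multiset to arrange is then {BB, A, A, C, E, G}, 6 items in all.
That gives (6)!/(2!) = 360 arrangements.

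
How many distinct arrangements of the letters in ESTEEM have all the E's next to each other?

Treat the 3 copies of E as a single block. The multiset to arrange is then {EEE, M, S, T}, 4 items in all.
All 4 items are distinct, so there are (4)! = 24 arrangements.

24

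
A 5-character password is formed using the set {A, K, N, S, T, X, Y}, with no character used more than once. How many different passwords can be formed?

2520

With no repetition, fill the 5 characters in order: 7 choices, then 6, down to 3.
7 × 6 × 5 × 4 × 3 = 2520.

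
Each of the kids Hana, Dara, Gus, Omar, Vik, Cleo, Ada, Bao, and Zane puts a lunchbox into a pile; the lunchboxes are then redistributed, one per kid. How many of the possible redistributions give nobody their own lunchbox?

Let Aᵢ be the assignments in which kid i gets their own lunchbox. We want the size of the complement of A₁∪…∪A_9.
By inclusion–exclusion this is Σ_{j=0}^{9} (−1)^j C(9,j)·(9−j)!.
Computing: 362880 − 362880 + 181440 − 60480 + 15120 − 3024 + 504 − 72 + 9 − 1 = 133496.

133496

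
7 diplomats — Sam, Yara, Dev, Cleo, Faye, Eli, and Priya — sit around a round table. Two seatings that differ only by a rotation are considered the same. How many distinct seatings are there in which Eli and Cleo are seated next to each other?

240

Glue Eli and Cleo into a block (2 internal orders). Seating 6 units around a circle gives (5)! arrangements.
So 2 × (5)! = 2 × 120 = 240.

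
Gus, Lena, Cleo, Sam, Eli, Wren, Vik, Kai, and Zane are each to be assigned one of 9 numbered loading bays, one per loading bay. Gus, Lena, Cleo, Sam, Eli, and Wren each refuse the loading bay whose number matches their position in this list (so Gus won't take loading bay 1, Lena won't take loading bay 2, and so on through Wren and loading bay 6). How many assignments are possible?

183822

Let Aᵢ (for 1 ≤ i ≤ 6) be the placements that put person i in their forbidden loading bay. Any j of these fix j positions, leaving (9−j)! ways to fill the rest, and there are C(6,j) ways to pick which j.
By inclusion–exclusion, the number of valid placements is Σ_{j=0}^{6} (−1)^j C(6,j)·(9−j)!.
Computing: 362880 − 241920 + 75600 − 14400 + 1800 − 144 + 6 = 183822.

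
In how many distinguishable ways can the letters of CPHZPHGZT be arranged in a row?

45360

The 9 letters of CPHZPHGZT have repeats: H appearing twice, P appearing twice, and Z appearing twice.
So there are 9! / (2!·2!·2!) = 45360 distinguishable arrangements.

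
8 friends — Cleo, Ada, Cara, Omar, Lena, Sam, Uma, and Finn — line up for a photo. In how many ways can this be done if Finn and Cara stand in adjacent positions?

Glue Finn and Cara into one block (2 internal orders), leaving 7 units to arrange in a row.
So the count is 2·(7)! = 10080.

10080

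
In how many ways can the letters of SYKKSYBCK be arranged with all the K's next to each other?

1260

Treat the 3 copies of K as a single block. The multiset to arrange is then {KKK, B, C, S, S, Y, Y}, 7 items in all.
That gives (7)!/(2!·2!) = 1260 arrangements.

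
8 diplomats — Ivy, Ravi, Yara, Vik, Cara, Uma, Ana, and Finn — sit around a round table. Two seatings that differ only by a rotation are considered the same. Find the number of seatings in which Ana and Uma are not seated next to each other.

3600

Without the restriction there are (7)! = 5040 seatings.
Those with Ana next to Uma: fuse the pair into one unit and seat 7 units around a circle — 2·(6)! = 1440.
Subtracting, 5040 − 1440 = 3600.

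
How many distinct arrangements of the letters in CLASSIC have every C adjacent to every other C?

360

Treat the 2 copies of C as a single block. The multiset to arrange is then {CC, A, I, L, S, S}, 6 items in all.
That gives (6)!/(2!) = 360 arrangements.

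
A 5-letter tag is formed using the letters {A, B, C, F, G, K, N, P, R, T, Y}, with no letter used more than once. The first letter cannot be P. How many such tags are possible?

The first letter has 11−1 = 10 choices (anything except P).
The remaining 4 letters are filled from the other 10 symbols without repetition: 10 × 9 × 8 × 7 = 5040.
Total: 10 × 5040 = 50400.

50400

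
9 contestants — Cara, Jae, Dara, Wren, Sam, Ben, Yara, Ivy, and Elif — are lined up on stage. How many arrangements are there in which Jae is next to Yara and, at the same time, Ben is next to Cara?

Treat {Jae,Yara} as one block (2 orders) and {Ben,Cara} as another (2 orders).
That leaves 7 units to arrange: 2 × 2 × 7! = 4 × 5040 = 20160.

20160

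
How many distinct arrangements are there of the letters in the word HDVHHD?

60

HDVHHD has 6 letters with D appearing twice and H appearing 3 times.
So there are 6! / (3!·2!) = 60 distinguishable arrangements.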